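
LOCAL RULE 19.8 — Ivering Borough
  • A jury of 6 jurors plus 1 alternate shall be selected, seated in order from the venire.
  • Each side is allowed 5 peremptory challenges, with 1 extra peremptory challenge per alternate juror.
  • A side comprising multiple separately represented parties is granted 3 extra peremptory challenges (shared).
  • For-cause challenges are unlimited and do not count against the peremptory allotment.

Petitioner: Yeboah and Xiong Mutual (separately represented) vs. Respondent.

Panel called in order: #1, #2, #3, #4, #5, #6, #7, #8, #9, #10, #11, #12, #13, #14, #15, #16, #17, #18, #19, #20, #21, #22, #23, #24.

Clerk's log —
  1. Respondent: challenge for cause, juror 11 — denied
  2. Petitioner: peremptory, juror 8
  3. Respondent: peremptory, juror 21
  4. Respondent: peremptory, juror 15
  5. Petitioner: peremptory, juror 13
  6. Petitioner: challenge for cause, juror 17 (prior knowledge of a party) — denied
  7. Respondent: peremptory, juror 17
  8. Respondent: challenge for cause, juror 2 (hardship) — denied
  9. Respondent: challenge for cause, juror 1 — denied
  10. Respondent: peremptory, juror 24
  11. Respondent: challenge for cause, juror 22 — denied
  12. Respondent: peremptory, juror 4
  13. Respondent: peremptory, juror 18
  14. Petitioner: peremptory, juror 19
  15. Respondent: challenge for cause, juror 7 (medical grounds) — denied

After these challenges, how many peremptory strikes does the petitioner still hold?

Petitioner allotment: 5 base + 1 × 1 alternate + 3 multi-party = 9.
Petitioner peremptories used: #8, #13, #19 — 3 (the for-cause on #17 doesn't count).
Remaining: 9 − 3 = 6.

6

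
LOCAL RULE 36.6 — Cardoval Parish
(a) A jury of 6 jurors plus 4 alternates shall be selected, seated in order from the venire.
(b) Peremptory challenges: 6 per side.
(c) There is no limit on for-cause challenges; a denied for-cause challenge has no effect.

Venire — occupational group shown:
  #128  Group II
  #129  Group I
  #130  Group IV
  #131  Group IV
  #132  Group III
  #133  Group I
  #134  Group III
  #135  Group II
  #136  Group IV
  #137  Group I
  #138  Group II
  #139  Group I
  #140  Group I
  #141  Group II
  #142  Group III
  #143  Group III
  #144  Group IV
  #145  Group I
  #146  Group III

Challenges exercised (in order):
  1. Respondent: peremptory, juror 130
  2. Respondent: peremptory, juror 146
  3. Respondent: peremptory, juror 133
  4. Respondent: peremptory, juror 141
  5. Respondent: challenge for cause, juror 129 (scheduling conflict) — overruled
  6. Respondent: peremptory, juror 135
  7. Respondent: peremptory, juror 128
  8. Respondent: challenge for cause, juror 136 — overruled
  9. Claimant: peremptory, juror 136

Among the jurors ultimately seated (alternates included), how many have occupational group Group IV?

1

Removed: #128, #130, #133, #135, #136, #141, #146.
Seated (10 incl. alternates): #129, #131, #132, #134, #137, #138, #139, #140, #142, #143.
Of those, in Group IV: #131 → 1.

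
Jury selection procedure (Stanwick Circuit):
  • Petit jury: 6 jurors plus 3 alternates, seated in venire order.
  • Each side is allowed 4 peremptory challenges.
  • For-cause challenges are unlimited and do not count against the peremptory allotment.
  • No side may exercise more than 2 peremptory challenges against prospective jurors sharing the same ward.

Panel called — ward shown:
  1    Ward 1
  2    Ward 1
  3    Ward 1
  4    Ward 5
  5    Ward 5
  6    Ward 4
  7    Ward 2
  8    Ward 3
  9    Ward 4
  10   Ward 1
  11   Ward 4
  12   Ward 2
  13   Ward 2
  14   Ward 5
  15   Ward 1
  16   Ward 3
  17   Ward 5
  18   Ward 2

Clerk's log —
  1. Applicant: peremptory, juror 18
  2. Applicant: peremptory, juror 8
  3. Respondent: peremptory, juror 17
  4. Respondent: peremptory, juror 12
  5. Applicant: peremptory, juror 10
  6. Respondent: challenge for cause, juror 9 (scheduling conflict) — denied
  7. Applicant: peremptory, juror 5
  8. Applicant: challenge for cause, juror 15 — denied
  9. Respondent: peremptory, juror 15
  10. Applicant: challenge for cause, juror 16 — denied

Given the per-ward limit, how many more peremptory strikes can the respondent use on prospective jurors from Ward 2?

1

Respondent peremptories so far: #17, #12, #15 — 3 of 4 used, 1 left overall.
Against Ward 2: #12 — 1 used; per-ward cap 2 leaves 1.
Binding limit: min(1, 1) = 1.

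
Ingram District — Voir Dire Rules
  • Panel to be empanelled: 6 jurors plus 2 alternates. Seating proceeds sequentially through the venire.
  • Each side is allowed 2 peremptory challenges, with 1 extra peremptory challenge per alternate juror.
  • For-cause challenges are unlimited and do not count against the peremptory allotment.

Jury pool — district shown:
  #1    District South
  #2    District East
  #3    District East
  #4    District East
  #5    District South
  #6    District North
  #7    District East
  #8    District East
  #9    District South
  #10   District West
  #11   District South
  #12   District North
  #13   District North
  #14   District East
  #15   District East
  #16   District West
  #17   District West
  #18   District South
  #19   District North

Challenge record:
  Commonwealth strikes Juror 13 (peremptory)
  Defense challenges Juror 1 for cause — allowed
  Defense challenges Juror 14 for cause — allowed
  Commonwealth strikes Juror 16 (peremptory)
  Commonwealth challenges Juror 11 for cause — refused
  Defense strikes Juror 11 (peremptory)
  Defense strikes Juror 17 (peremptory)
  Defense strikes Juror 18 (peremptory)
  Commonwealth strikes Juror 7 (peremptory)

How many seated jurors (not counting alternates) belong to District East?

Removed: #1, #7, #11, #13, #14, #16, #17, #18.
Seated jurors 1–6: #2, #3, #4, #5, #6, #8 (alternates #9, #10 not counted).
Of those, in District East: #2, #3, #4, #8 → 4.

4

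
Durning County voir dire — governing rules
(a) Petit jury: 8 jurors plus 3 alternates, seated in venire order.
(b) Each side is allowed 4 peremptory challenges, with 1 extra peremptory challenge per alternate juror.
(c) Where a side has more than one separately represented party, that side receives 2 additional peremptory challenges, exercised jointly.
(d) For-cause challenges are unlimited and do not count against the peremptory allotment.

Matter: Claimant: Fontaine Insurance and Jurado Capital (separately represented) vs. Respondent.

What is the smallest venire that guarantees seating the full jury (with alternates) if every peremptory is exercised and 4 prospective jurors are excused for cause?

31

Seats to fill: 8 + 3 alternates = 11.
Peremptories — Claimant: 4 + 1×3 + 2 = 9; Respondent: 4 + 1×3 = 7; total 16.
For-cause removals: 4.
Minimum venire: 11 + 16 + 4 = 31.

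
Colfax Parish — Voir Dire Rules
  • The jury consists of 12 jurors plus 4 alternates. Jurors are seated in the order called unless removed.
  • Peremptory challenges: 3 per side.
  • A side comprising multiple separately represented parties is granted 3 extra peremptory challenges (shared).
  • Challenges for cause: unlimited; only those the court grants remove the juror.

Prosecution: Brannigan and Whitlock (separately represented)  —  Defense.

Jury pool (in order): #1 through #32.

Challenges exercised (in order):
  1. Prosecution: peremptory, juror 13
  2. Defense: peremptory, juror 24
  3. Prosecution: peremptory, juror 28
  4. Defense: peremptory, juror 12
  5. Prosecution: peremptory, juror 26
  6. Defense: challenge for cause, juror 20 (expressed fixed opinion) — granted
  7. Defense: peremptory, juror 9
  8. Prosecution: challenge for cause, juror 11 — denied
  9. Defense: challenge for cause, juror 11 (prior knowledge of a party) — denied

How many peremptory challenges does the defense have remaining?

0

Defense allotment: 3.
Defense peremptories used: #24, #12, #9 — 3 (for-cause on #20, #11 don't count).
Remaining: 3 − 3 = 0.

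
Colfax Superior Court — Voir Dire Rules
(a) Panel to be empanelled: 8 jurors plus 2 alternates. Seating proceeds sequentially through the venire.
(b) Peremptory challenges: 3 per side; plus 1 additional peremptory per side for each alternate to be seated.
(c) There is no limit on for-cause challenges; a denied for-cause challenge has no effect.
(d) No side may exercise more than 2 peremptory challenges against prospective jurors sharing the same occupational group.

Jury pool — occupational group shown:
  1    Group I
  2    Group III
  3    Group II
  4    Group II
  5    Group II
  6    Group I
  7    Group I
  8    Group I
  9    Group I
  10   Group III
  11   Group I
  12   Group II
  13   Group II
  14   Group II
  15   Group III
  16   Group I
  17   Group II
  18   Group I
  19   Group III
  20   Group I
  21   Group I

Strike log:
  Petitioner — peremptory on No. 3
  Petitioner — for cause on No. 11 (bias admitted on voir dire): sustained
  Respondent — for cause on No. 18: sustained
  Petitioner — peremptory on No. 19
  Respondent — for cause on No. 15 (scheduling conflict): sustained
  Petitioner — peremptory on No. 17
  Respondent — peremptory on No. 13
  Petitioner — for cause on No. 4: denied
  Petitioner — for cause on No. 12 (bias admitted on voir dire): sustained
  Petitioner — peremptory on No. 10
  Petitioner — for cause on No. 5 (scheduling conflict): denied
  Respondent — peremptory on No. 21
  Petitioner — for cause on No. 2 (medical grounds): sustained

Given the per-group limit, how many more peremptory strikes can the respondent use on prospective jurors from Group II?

1

Respondent peremptories so far: #13, #21 — 2 of 5 used, 3 left overall.
Against Group II: #13 — 1 used; per-group cap 2 leaves 1.
Binding limit: min(3, 1) = 1.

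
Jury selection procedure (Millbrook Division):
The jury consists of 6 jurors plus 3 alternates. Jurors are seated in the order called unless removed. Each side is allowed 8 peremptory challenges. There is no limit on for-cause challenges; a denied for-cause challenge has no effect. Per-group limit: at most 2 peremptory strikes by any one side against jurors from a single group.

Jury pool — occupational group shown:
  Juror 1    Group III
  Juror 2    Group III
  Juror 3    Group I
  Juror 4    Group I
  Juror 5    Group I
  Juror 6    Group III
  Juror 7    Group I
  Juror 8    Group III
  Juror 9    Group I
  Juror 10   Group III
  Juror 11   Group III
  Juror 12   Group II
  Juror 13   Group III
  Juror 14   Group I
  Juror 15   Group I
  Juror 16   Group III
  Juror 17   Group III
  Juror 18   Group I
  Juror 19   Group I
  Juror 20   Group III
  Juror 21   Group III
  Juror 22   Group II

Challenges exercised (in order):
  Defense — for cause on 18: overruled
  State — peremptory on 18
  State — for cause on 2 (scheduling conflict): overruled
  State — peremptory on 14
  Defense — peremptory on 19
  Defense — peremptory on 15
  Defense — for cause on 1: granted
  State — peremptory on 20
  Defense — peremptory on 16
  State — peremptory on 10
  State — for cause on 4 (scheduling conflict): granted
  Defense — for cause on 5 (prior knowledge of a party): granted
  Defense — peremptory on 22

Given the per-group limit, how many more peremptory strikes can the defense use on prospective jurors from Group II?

Defense peremptories so far: #19, #15, #16, #22 — 4 of 8 used, 4 left overall.
Against Group II: #22 — 1 used; per-group cap 2 leaves 1.
Binding limit: min(4, 1) = 1.

1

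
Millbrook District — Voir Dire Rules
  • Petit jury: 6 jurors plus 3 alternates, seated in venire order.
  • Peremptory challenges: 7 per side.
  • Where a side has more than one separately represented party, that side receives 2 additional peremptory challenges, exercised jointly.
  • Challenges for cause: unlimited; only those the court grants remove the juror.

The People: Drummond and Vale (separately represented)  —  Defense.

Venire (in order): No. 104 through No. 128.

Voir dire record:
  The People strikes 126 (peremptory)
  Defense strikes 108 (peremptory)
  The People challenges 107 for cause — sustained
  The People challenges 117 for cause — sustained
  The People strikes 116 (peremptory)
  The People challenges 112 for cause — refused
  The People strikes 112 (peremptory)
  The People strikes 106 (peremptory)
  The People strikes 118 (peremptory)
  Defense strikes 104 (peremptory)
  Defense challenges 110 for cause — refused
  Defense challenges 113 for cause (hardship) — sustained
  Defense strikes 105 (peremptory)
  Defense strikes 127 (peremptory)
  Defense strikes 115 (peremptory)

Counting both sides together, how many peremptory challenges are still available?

The People allotment: 7 base + 2 multi-party = 9. Defense allotment: 7.
The People peremptories used: #126, #116, #112, #106, #118 — 5 (for-cause on #107, #117, #112 don't count).
Defense peremptories used: #108, #104, #105, #127, #115 — 5 (for-cause on #110, #113 don't count).
Remaining: (9 − 5) + (7 − 5) = 6.

6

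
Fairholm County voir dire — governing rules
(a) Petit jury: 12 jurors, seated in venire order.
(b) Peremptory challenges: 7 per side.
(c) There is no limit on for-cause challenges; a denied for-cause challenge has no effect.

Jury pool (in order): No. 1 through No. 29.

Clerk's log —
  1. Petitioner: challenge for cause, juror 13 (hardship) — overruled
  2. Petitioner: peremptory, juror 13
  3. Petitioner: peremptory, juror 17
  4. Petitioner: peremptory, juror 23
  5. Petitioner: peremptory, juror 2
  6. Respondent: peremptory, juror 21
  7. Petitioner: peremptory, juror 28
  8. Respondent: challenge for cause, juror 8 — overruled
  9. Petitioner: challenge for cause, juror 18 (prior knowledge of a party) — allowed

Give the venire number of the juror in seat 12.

Removed: #2, #13, #17, #18, #21, #23, #28. (#8 stays — for-cause denied.)
Seating in order: seats 1–12 → #1, #3, #4, #5, #6, #7, #8, #9, #10, #11, #12, #14.
So seat 12 is #14.

14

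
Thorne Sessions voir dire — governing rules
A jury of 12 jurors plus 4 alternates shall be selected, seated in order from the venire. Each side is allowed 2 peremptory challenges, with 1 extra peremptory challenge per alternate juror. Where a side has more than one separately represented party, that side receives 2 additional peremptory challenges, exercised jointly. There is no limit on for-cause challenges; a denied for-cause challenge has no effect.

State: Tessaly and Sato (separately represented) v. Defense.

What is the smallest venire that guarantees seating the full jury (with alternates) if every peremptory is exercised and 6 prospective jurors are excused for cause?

Seats to fill: 12 + 4 alternates = 16.
Peremptories — State: 2 + 1×4 + 2 = 8; Defense: 2 + 1×4 = 6; total 14.
For-cause removals: 6.
Minimum venire: 16 + 14 + 6 = 36.

36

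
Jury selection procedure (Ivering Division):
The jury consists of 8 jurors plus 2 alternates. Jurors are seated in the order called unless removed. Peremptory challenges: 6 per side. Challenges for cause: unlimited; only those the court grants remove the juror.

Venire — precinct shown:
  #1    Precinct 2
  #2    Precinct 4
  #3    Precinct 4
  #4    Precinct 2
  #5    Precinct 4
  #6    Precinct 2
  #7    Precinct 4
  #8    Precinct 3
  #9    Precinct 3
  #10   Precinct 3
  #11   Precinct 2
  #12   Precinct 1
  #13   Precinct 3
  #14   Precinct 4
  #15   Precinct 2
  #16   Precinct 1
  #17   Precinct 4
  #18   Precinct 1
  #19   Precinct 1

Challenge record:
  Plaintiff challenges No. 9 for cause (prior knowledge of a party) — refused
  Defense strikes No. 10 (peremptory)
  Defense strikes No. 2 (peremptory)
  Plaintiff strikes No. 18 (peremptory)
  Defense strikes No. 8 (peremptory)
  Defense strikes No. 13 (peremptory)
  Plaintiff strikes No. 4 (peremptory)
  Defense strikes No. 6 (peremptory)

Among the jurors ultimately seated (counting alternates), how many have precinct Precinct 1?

Removed: #2, #4, #6, #8, #10, #13, #18.
Seated (10 incl. alternates): #1, #3, #5, #7, #9, #11, #12, #14, #15, #16.
Of those, in Precinct 1: #12, #16 → 2.

2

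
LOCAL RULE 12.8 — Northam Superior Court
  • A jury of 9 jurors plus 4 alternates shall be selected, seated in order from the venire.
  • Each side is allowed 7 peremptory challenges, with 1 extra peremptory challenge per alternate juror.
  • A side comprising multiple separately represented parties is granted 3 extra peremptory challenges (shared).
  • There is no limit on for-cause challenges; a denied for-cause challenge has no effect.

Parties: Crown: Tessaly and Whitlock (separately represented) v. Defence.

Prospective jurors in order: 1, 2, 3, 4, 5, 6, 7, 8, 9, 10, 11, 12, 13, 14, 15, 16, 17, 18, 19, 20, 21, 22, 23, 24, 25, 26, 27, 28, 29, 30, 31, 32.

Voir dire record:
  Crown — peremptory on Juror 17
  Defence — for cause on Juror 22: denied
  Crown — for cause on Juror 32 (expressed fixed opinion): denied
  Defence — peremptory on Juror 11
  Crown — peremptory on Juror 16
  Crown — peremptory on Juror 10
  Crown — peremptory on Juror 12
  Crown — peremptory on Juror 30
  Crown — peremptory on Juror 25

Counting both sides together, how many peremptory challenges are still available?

Crown allotment: 7 base + 1 × 4 alternates + 3 multi-party = 14. Defence allotment: 7 base + 1 × 4 alternates = 11.
Crown peremptories used: #17, #16, #10, #12, #30, #25 — 6 (the for-cause on #32 doesn't count).
Defence peremptories used: #11 — 1 (the for-cause on #22 doesn't count).
Remaining: (14 − 6) + (11 − 1) = 18.

18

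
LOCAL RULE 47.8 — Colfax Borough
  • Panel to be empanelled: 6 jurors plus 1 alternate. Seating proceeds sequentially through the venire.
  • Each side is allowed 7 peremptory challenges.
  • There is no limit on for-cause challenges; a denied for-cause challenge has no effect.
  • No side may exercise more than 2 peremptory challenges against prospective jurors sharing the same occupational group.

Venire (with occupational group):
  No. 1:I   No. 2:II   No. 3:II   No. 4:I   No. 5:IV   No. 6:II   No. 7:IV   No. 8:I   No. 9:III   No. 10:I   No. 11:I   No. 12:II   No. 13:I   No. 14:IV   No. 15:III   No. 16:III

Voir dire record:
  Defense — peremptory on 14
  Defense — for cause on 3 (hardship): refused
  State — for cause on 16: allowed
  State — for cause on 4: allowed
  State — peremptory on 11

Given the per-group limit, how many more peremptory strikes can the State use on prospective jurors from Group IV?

State peremptories so far: #11 — 1 of 7 used, 6 left overall.
Against Group IV: none yet — per-group cap 2 leaves 2.
Binding limit: min(6, 2) = 2.

2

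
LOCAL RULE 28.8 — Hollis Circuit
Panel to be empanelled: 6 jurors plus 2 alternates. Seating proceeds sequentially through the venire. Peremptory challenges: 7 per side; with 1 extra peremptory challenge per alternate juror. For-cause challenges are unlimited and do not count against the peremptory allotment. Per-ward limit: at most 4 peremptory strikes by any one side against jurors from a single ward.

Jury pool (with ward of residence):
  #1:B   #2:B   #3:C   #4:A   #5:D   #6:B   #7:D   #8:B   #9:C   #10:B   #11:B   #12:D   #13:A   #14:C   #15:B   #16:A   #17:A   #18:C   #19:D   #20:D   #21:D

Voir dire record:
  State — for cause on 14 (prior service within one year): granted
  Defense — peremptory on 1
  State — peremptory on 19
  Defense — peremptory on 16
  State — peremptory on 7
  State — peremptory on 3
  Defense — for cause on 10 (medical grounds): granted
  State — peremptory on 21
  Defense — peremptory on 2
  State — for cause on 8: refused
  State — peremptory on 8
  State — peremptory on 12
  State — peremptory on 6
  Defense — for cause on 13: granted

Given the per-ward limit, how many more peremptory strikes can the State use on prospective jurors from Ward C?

State peremptories so far: #19, #7, #3, #21, #8, #12, #6 — 7 of 9 used, 2 left overall.
Against Ward C: #3 — 1 used; per-ward cap 4 leaves 3.
Binding limit: min(2, 3) = 2.

2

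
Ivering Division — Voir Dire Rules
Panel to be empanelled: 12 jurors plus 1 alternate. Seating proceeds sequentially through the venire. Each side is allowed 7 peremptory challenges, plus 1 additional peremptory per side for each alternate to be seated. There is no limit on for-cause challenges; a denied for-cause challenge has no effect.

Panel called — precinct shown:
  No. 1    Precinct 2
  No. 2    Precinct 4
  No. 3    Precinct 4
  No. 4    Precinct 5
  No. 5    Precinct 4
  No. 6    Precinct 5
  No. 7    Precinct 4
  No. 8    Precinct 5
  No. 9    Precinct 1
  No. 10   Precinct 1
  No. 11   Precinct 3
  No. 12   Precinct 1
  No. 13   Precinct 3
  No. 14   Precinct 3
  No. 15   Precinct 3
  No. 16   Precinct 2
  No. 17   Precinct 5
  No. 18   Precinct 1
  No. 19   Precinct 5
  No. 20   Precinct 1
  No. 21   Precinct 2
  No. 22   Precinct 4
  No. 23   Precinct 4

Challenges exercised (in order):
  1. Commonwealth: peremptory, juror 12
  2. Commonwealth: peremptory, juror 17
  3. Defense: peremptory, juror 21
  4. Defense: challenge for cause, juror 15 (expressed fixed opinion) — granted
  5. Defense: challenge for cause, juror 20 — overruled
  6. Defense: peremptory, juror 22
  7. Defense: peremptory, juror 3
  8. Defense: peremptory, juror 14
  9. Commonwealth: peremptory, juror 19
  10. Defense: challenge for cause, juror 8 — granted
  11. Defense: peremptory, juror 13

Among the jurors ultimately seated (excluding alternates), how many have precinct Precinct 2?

Removed: #3, #8, #12, #13, #14, #15, #17, #19, #21, #22.
Seated jurors 1–12: #1, #2, #4, #5, #6, #7, #9, #10, #11, #16, #18, #20 (alternates #23 not counted).
Of those, in Precinct 2: #1, #16 → 2.

2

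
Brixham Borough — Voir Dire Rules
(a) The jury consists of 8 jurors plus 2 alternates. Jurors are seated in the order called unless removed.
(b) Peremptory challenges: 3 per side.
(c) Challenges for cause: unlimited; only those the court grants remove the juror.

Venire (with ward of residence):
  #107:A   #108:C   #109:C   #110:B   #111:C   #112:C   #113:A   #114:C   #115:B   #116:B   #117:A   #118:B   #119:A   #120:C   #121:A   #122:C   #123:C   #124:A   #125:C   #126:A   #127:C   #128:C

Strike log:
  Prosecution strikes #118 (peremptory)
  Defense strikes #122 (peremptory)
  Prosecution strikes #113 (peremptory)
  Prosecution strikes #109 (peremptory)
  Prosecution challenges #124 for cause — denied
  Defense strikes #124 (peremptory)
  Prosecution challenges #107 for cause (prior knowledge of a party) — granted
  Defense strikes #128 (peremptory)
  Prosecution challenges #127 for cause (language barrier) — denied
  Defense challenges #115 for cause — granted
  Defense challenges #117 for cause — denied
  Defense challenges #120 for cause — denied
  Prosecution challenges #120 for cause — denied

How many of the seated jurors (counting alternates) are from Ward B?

Removed: #107, #109, #113, #115, #118, #122, #124, #128.
Seated (10 incl. alternates): #108, #110, #111, #112, #114, #116, #117, #119, #120, #121.
Of those, in Ward B: #110, #116 → 2.

2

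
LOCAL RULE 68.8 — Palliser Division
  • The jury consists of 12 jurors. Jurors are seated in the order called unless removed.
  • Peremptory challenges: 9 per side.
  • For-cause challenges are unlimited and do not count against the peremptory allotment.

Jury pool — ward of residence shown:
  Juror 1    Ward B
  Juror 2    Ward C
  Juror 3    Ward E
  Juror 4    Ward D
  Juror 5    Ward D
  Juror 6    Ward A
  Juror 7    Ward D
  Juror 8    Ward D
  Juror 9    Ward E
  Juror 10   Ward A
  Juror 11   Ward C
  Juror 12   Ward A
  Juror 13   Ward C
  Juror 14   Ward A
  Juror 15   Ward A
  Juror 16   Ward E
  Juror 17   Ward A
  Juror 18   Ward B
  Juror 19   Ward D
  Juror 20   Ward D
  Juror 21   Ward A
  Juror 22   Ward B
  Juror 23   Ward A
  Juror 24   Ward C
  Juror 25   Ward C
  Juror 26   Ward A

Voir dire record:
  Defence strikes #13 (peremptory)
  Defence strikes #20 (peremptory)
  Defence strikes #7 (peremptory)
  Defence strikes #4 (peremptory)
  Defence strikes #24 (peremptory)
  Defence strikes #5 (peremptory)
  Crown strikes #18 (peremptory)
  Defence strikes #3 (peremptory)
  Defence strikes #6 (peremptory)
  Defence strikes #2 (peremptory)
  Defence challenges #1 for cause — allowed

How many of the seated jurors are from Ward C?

1

Removed: #1, #2, #3, #4, #5, #6, #7, #13, #18, #20, #24.
Seated jurors 1–12: #8, #9, #10, #11, #12, #14, #15, #16, #17, #19, #21, #22.
Of those, in Ward C: #11 → 1.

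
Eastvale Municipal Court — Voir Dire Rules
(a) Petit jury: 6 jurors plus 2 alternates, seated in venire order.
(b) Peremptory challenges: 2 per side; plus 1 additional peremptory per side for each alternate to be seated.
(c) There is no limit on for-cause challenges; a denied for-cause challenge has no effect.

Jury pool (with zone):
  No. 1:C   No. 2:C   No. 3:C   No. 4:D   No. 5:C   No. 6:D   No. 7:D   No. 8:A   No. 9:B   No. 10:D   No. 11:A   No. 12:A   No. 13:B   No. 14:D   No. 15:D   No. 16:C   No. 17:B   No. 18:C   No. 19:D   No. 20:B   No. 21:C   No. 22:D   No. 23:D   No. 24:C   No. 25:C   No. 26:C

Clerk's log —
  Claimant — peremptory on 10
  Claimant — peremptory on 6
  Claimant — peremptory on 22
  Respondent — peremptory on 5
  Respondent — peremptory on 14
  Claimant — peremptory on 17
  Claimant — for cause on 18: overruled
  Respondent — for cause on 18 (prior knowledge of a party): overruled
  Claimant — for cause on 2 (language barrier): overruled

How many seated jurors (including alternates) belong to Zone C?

Removed: #5, #6, #10, #14, #17, #22.
Seated (8 incl. alternates): #1, #2, #3, #4, #7, #8, #9, #11.
Of those, in Zone C: #1, #2, #3 → 3.

3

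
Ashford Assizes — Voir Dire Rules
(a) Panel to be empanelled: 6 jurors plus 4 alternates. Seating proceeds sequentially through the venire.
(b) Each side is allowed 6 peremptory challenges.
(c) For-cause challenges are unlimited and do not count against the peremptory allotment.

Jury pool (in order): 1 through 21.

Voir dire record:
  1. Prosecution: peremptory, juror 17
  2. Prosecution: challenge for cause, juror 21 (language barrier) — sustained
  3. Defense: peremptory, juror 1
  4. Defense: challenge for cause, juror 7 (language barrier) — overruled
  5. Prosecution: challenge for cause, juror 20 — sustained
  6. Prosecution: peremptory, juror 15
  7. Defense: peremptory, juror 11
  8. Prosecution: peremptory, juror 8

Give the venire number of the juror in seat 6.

7

Removed: #1, #8, #11, #15, #17, #20, #21. (#7 stays — for-cause denied.)
Seating in order: seats 1–6 → #2, #3, #4, #5, #6, #7; alternates → #9, #10, #12, #13.
So seat 6 is #7.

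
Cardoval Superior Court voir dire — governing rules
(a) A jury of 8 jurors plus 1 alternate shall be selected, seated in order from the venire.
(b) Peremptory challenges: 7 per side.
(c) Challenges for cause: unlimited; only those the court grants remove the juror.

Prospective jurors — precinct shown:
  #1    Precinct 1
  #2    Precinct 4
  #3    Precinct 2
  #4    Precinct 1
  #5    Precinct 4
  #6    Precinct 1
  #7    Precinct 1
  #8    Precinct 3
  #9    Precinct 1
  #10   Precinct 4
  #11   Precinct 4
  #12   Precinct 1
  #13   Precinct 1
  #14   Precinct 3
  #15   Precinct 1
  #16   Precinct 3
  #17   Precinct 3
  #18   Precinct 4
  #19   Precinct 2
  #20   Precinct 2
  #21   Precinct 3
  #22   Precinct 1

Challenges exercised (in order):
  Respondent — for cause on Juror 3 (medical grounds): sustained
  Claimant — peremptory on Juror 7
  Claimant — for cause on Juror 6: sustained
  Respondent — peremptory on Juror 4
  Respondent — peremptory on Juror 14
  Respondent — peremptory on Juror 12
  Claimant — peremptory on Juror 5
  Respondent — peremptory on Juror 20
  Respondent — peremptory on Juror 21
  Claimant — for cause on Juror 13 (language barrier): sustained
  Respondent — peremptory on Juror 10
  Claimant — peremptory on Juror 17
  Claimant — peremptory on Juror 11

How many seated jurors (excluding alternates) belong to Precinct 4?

2

Removed: #3, #4, #5, #6, #7, #10, #11, #12, #13, #14, #17, #20, #21.
Seated jurors 1–8: #1, #2, #8, #9, #15, #16, #18, #19 (alternates #22 not counted).
Of those, in Precinct 4: #2, #18 → 2.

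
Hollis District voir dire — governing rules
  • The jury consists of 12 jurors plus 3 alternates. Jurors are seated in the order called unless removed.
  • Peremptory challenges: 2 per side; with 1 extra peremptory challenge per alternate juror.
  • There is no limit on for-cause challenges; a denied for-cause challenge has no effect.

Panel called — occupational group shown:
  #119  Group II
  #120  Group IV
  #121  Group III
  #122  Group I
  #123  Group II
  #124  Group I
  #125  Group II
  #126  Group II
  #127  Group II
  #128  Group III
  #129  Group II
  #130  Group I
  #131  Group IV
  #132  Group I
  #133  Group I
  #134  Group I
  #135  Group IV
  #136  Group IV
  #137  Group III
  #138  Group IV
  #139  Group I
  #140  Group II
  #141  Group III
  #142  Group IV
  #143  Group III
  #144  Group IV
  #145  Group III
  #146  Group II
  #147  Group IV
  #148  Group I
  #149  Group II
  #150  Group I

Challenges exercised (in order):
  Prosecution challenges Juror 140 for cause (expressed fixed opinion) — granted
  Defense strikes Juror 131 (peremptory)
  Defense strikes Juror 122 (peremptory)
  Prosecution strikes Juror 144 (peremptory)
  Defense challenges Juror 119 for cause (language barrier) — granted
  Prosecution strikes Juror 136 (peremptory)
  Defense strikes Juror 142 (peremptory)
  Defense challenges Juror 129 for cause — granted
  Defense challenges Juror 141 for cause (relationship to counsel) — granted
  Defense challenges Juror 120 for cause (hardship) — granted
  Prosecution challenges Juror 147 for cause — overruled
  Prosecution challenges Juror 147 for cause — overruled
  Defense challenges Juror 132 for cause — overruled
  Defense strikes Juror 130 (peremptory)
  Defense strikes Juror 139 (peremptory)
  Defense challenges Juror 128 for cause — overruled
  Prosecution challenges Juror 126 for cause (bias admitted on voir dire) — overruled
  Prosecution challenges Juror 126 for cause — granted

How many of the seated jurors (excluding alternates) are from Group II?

3

Removed: #119, #120, #122, #126, #129, #130, #131, #136, #139, #140, #141, #142, #144.
Seated jurors 1–12: #121, #123, #124, #125, #127, #128, #132, #133, #134, #135, #137, #138 (alternates #143, #145, #146 not counted).
Of those, in Group II: #123, #125, #127 → 3.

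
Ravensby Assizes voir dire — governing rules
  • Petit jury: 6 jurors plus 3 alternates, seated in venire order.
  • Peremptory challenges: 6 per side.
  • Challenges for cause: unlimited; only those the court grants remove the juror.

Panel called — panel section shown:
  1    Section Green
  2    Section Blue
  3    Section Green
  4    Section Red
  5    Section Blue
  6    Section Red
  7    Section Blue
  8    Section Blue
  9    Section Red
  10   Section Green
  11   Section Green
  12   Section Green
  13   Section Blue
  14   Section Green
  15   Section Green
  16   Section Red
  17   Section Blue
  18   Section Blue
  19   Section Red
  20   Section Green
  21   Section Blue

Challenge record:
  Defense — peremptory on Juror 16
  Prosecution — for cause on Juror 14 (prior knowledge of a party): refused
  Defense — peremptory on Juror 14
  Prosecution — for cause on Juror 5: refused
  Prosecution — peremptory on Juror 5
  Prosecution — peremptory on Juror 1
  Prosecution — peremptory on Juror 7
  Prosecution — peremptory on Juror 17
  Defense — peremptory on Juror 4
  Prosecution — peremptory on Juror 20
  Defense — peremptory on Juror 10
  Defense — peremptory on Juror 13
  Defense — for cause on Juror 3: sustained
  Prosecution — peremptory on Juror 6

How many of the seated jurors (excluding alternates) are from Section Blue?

Removed: #1, #3, #4, #5, #6, #7, #10, #13, #14, #16, #17, #20.
Seated jurors 1–6: #2, #8, #9, #11, #12, #15 (alternates #18, #19, #21 not counted).
Of those, in Section Blue: #2, #8 → 2.

2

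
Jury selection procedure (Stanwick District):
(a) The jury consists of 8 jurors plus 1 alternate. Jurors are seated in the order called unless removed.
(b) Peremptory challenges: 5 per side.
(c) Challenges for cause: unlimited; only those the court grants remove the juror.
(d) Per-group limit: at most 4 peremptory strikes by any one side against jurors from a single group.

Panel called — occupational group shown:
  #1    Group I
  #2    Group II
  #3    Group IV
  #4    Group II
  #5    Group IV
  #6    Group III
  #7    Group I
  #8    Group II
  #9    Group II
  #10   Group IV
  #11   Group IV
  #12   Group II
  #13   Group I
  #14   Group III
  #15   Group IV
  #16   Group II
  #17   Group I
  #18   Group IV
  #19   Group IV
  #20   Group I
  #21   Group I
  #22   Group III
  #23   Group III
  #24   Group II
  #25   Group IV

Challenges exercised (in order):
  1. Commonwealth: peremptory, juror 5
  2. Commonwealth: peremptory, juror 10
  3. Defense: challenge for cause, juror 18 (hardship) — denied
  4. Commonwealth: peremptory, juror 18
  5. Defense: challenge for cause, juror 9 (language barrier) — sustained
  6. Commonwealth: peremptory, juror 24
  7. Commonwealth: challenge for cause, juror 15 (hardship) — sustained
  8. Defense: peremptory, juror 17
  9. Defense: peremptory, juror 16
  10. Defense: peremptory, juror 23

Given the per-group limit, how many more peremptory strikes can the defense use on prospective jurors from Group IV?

Defense peremptories so far: #17, #16, #23 — 3 of 5 used, 2 left overall.
Against Group IV: none yet — per-group cap 4 leaves 4.
Binding limit: min(2, 4) = 2.

2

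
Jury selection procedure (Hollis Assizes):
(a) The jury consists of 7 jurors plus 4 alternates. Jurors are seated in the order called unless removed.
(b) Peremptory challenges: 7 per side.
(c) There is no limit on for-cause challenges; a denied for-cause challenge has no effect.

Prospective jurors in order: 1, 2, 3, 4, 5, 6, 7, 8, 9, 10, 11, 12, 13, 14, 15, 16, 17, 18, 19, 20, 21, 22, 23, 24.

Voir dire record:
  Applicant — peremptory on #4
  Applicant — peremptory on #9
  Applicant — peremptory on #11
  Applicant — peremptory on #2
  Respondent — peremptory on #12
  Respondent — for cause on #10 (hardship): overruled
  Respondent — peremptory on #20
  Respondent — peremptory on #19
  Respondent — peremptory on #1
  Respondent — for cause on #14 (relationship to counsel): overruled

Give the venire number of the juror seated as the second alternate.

Removed: #1, #2, #4, #9, #11, #12, #19, #20. (#10, #14 stay — for-cause denied.)
Filling seats in venire order through position 9: #3, #5, #6, #7, #8, #10, #13, #14, #15.
So alternate 2 is #15.

15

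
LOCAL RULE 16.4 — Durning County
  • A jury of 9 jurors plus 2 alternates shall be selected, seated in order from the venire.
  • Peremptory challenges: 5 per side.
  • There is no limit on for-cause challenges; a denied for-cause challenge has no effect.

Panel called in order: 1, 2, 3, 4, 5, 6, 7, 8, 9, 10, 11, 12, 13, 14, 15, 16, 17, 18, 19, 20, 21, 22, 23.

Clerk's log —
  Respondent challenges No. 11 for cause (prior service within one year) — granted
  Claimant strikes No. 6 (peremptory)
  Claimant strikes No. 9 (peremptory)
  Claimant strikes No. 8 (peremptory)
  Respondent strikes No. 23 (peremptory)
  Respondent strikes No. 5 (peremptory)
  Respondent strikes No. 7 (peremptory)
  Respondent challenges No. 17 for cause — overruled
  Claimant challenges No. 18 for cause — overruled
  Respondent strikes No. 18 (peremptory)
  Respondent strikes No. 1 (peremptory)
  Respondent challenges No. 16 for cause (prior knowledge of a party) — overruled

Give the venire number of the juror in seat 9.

16

Removed: #1, #5, #6, #7, #8, #9, #11, #18, #23. (#16, #17 stay — for-cause denied.)
Filling seats in venire order through position 9: #2, #3, #4, #10, #12, #13, #14, #15, #16.
So seat 9 is #16.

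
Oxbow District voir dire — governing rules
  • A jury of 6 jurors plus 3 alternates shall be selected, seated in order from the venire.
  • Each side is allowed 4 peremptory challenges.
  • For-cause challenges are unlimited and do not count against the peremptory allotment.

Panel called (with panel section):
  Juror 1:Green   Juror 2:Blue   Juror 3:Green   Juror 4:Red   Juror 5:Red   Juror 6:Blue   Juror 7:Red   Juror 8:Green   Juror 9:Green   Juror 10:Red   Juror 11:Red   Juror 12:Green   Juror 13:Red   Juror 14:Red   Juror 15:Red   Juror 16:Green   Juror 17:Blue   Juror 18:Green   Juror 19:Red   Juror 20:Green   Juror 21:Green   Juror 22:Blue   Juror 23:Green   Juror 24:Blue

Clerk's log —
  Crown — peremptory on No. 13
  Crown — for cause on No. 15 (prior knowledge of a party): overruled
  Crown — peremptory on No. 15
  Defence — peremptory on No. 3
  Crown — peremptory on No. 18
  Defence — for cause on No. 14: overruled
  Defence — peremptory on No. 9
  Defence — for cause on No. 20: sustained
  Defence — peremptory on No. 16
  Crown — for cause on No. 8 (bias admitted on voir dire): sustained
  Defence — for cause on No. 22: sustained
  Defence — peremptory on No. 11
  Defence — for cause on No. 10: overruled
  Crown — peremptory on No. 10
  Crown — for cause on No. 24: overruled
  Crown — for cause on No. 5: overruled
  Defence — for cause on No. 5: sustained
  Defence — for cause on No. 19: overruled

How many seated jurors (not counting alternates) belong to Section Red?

2

Removed: #3, #5, #8, #9, #10, #11, #13, #15, #16, #18, #20, #22.
Seated jurors 1–6: #1, #2, #4, #6, #7, #12 (alternates #14, #17, #19 not counted).
Of those, in Section Red: #4, #7 → 2.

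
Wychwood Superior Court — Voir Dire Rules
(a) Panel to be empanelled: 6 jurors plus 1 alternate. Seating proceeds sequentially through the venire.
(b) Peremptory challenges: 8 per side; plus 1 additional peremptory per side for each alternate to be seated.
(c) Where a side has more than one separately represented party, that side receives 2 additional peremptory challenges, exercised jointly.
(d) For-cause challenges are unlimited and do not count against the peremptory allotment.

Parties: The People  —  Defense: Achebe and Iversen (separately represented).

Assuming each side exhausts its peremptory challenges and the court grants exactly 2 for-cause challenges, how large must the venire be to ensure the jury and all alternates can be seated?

Seats to fill: 6 + 1 alternates = 7.
Peremptories — The People: 8 + 1×1 = 9; Defense: 8 + 1×1 + 2 = 11; total 20.
For-cause removals: 2.
Minimum venire: 7 + 20 + 2 = 29.

29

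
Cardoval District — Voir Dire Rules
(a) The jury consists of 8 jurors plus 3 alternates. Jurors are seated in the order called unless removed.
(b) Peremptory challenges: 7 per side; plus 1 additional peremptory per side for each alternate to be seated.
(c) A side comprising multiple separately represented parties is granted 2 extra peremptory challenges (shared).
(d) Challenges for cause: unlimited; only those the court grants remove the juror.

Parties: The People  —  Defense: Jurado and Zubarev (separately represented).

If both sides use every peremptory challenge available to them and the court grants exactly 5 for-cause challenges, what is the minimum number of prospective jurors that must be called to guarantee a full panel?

38

Seats to fill: 8 + 3 alternates = 11.
Peremptories — The People: 7 + 1×3 = 10; Defense: 7 + 1×3 + 2 = 12; total 22.
For-cause removals: 5.
Minimum venire: 11 + 22 + 5 = 38.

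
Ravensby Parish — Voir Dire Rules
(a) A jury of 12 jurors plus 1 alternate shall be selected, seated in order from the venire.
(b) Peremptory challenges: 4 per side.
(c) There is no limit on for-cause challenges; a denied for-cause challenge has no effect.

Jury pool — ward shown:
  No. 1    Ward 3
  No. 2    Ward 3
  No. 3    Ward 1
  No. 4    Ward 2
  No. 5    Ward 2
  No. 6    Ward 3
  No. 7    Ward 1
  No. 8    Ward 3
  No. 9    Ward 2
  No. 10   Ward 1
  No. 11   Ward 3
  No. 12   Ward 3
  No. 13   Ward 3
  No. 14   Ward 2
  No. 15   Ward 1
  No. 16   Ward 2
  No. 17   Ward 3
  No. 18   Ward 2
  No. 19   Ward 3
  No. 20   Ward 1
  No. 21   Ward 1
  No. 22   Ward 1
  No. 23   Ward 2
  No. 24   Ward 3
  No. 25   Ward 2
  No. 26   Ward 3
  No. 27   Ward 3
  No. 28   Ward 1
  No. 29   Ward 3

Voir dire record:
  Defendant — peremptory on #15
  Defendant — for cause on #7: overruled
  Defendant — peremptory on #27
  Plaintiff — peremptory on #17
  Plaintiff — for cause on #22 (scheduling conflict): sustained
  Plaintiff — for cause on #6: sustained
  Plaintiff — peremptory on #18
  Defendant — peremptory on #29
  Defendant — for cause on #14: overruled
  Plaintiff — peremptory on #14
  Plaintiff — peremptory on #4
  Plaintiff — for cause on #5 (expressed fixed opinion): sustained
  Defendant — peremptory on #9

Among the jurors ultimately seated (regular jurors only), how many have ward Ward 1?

4

Removed: #4, #5, #6, #9, #14, #15, #17, #18, #22, #27, #29.
Seated jurors 1–12: #1, #2, #3, #7, #8, #10, #11, #12, #13, #16, #19, #20 (alternates #21 not counted).
Of those, in Ward 1: #3, #7, #10, #20 → 4.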